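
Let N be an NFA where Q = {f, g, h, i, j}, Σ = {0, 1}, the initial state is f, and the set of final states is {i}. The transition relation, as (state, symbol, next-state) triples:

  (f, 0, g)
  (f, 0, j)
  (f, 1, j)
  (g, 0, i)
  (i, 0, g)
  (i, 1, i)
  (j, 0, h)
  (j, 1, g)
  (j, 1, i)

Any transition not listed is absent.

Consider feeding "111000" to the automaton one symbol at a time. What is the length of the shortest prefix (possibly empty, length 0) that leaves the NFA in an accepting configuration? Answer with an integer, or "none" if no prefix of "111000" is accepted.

Start in {f}.
Read '1': {f} → {j}.
Read '1': {j} → {g, i}.
None of the earlier sets intersect F, but {g, i} does.

2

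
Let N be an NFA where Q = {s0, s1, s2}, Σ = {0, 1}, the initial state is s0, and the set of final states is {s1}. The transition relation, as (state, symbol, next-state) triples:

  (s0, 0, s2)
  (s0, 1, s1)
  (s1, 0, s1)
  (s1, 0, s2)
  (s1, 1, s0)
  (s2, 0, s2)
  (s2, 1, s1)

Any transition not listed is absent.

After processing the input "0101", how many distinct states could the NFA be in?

Start in {s0}.
Read '0': s0→{s2}; now {s2}.
Read '1': s2→{s1}; now {s1}.
Read '0': s1→{s1, s2}; now {s1, s2}.
Read '1': s1→{s0}, s2→{s1}; now {s0, s1}.
That set has 2 states.

2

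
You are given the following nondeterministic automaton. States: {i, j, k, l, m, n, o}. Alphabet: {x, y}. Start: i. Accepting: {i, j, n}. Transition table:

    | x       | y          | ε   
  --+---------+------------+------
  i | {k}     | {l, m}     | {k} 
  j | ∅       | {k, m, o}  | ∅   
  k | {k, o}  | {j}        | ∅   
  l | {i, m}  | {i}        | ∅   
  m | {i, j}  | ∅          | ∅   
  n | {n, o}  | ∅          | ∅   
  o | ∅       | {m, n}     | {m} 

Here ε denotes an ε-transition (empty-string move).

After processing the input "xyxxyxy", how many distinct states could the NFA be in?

Start: ε-closure({i}) = {i, k}.
Read 'x': i→{k}, k→{k, o}; union {k, o}; ε-closure = {k, m, o}.
Read 'y': k→{j}, m→∅, o→{m, n}; now {j, m, n}.
Read 'x': j→∅, m→{i, j}, n→{n, o}; union {i, j, n, o}; ε-closure = {i, j, k, m, n, o}.
Read 'x': i→{k}, j→∅, k→{k, o}, m→{i, j}, n→{n, o}, o→∅; union {i, j, k, n, o}; ε-closure = {i, j, k, m, n, o}.
Read 'y': i→{l, m}, j→{k, m, o}, k→{j}, m→∅, n→∅, o→{m, n}; now {j, k, l, m, n, o}.
Read 'x': j→∅, k→{k, o}, l→{i, m}, m→{i, j}, n→{n, o}, o→∅; now {i, j, k, m, n, o}.
Read 'y': i→{l, m}, j→{k, m, o}, k→{j}, m→∅, n→∅, o→{m, n}; now {j, k, l, m, n, o}.
That set has 6 states.

6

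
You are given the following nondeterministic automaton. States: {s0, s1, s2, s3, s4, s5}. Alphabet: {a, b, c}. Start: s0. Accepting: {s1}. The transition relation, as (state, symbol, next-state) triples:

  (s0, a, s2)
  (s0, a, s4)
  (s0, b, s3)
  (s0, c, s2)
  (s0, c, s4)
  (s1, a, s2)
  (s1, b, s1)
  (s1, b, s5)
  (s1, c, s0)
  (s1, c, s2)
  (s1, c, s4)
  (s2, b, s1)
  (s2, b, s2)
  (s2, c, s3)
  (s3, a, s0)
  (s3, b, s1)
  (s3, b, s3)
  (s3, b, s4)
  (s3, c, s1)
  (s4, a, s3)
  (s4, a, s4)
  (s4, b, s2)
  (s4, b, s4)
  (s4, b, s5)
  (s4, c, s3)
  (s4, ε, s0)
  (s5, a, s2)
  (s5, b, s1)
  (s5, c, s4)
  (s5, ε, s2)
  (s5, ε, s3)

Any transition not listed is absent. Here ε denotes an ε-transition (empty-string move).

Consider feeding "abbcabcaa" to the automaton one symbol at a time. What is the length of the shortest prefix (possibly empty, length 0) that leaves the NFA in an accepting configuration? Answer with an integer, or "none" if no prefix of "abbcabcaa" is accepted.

2

Start in {s0}.
Read 'a': {s0} → {s0, s2, s4}.
Read 'b': {s0, s2, s4} → {s0, s1, s2, s3, s4, s5}.
None of the earlier sets intersect F, but {s0, s1, s2, s3, s4, s5} does.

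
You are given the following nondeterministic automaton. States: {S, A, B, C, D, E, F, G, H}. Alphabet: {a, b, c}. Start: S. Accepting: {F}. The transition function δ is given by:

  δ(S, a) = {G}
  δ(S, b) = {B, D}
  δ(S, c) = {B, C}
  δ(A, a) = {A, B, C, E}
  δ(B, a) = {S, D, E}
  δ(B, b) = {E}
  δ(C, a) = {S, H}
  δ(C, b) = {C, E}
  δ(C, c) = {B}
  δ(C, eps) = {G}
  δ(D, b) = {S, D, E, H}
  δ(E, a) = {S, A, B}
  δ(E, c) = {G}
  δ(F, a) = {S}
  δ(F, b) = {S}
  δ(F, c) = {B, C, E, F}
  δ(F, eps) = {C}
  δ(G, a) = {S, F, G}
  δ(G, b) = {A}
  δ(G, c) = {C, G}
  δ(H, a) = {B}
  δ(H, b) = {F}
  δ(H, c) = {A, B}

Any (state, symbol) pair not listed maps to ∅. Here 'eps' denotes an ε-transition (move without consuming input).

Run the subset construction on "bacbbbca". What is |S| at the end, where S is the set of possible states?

7

Start in {S}.
Read 'b': S→{B, D}; now {B, D}.
Read 'a': B→{S, D, E}, D→∅; now {S, D, E}.
Read 'c': S→{B, C}, D→∅, E→{G}; now {B, C, G}.
Read 'b': B→{E}, C→{C, E}, G→{A}; union {A, C, E}; ε-closure = {A, C, E, G}.
Read 'b': A→∅, C→{C, E}, E→∅, G→{A}; union {A, C, E}; ε-closure = {A, C, E, G}.
Read 'b': A→∅, C→{C, E}, E→∅, G→{A}; union {A, C, E}; ε-closure = {A, C, E, G}.
Read 'c': A→∅, C→{B}, E→{G}, G→{C, G}; now {B, C, G}.
Read 'a': B→{S, D, E}, C→{S, H}, G→{S, F, G}; union {S, D, E, F, G, H}; ε-closure = {S, C, D, E, F, G, H}.
That set has 7 states.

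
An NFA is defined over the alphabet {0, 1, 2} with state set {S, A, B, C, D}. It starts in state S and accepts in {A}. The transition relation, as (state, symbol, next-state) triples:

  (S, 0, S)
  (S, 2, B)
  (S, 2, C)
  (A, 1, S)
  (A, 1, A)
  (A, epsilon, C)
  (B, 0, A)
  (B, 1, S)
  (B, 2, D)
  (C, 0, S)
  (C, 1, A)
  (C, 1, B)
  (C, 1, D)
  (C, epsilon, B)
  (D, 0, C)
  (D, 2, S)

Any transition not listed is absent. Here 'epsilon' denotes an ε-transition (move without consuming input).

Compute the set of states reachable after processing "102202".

Start in {S}.
Read '1': S→∅; now ∅.
The set is empty and remains empty for the remaining 5 symbols.

∅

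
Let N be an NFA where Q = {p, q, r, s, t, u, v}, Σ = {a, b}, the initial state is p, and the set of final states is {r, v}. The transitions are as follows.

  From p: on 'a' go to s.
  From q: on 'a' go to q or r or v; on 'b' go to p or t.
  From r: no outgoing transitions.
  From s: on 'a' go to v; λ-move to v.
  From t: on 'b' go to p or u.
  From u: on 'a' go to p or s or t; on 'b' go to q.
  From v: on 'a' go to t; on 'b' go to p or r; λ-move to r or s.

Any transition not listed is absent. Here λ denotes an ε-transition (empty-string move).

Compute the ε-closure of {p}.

{p}

Begin with {p}.
No ε-moves leave this set, so the closure equals the set itself.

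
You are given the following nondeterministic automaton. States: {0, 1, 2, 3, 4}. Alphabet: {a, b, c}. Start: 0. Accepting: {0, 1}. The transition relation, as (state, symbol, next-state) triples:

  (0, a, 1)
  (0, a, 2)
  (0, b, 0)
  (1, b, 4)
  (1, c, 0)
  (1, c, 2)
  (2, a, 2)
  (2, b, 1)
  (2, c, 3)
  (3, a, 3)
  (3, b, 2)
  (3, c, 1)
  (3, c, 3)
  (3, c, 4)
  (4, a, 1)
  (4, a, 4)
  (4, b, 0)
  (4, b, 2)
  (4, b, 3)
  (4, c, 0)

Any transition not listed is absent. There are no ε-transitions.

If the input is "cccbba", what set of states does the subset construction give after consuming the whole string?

∅

Start in {0}.
Read 'c': 0→∅; now ∅.
The set is empty and remains empty for the remaining 5 symbols.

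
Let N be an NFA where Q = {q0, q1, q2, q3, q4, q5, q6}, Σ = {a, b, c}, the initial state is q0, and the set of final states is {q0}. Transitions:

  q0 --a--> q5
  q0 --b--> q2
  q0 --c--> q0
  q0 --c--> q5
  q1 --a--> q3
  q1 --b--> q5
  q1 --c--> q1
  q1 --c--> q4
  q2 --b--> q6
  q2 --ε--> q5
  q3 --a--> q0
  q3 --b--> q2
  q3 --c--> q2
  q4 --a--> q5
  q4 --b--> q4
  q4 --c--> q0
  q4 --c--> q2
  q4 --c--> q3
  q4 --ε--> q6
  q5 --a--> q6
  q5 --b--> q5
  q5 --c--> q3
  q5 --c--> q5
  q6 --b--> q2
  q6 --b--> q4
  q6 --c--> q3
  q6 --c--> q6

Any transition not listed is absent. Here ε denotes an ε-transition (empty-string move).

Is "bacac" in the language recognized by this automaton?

Start in {q0}.
Read 'b': q0→{q2}; union {q2}; ε-closure = {q2, q5}.
Read 'a': q2→∅, q5→{q6}; now {q6}.
Read 'c': q6→{q3, q6}; now {q3, q6}.
Read 'a': q3→{q0}, q6→∅; now {q0}.
Read 'c': q0→{q0, q5}; now {q0, q5}.
The final set {q0, q5} contains the accepting state q0.

Yes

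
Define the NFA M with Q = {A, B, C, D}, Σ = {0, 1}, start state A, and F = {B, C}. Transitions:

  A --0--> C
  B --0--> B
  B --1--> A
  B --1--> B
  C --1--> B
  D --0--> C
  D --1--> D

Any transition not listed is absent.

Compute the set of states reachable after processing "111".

Start in {A}.
Read '1': {A} → ∅.
The set is empty and remains empty for the remaining 2 symbols.

∅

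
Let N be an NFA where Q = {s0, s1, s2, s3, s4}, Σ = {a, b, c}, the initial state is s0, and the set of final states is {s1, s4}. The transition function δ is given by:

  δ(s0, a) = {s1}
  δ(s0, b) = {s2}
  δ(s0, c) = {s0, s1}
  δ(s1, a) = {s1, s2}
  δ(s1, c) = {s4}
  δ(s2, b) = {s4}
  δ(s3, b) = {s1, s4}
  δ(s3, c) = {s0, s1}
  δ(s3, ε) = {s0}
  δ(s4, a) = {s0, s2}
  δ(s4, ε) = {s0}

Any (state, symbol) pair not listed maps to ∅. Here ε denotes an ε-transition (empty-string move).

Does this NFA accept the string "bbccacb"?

No

Start in {s0}.
Read 'b': s0→{s2}; now {s2}.
Read 'b': s2→{s4}; union {s4}; ε-closure = {s0, s4}.
Read 'c': s0→{s0, s1}, s4→∅; now {s0, s1}.
Read 'c': s0→{s0, s1}, s1→{s4}; now {s0, s1, s4}.
Read 'a': s0→{s1}, s1→{s1, s2}, s4→{s0, s2}; now {s0, s1, s2}.
Read 'c': s0→{s0, s1}, s1→{s4}, s2→∅; now {s0, s1, s4}.
Read 'b': s0→{s2}, s1→∅, s4→∅; now {s2}.
The final set {s2} contains no accepting state.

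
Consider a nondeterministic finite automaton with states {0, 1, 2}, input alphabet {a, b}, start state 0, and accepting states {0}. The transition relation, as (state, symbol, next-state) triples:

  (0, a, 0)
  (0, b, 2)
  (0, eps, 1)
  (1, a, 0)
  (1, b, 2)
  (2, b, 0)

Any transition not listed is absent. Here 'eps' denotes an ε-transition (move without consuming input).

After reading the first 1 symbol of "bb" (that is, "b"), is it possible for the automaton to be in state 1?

No

Start: ε-closure({0}) = {0, 1}.
Read 'b': 0→{2}, 1→{2}; now {2}.
State 1 is not in {2}.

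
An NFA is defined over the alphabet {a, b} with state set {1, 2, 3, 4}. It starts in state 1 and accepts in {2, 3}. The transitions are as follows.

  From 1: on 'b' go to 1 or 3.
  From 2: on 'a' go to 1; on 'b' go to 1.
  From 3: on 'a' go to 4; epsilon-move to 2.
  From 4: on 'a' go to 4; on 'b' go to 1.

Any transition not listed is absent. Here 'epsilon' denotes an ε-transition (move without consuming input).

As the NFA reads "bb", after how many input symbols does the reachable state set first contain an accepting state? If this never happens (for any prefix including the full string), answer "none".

Start in {1}.
Read 'b': 1→{1, 3}; union {1, 3}; ε-closure = {1, 2, 3}.
None of the earlier sets intersect F, but {1, 2, 3} does.

1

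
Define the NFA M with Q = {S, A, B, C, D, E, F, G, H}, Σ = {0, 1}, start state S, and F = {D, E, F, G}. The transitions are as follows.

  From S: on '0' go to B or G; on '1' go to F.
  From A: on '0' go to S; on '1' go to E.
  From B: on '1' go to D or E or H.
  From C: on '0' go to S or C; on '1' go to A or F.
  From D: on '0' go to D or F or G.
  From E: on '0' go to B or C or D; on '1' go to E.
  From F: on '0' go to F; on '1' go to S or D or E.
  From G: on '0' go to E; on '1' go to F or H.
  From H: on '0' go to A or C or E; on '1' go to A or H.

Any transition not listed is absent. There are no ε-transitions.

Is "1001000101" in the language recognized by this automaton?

Start in {S}.
Read '1': {S} → {F}.
Read '0': {F} → {F}.
Read '0': {F} → {F}.
Read '1': {F} → {S, D, E}.
Read '0': {S, D, E} → {B, C, D, F, G}.
Read '0': {B, C, D, F, G} → {S, C, D, E, F, G}.
Read '0': {S, C, D, E, F, G} → {S, B, C, D, E, F, G}.
Read '1': {S, B, C, D, E, F, G} → {S, A, D, E, F, H}.
Read '0': {S, A, D, E, F, H} → {S, A, B, C, D, E, F, G}.
Read '1': {S, A, B, C, D, E, F, G} → {S, A, D, E, F, H}.
The final set {S, A, D, E, F, H} contains the accepting states D, E, F.

Yes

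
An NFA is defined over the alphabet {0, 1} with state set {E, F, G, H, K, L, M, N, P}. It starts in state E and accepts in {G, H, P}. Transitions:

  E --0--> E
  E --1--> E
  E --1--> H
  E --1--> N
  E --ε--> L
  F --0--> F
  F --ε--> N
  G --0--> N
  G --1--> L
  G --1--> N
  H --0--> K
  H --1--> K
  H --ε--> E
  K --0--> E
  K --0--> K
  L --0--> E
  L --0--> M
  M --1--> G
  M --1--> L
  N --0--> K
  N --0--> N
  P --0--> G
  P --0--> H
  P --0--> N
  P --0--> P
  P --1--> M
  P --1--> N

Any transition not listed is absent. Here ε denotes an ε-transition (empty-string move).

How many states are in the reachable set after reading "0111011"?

Start: ε-closure({E}) = {E, L}.
Read '0': {E, L} → {E, L, M}.
Read '1': {E, L, M} → {E, G, H, L, N}.
Read '1': {E, G, H, L, N} → {E, H, K, L, N}.
Read '1': {E, H, K, L, N} → {E, H, K, L, N}.
Read '0': {E, H, K, L, N} → {E, K, L, M, N}.
Read '1': {E, K, L, M, N} → {E, G, H, L, N}.
Read '1': {E, G, H, L, N} → {E, H, K, L, N}.
That set has 5 states.

5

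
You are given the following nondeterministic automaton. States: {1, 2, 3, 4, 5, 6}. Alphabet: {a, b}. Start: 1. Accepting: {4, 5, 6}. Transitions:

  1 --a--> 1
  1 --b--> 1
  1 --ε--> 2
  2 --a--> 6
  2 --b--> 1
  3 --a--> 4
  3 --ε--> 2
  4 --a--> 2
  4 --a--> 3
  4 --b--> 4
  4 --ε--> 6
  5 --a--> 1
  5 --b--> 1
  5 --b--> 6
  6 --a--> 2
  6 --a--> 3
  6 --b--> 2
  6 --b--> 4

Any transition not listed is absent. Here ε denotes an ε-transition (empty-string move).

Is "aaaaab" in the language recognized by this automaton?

Yes

Start: ε-closure({1}) = {1, 2}.
Read 'a': 1→{1}, 2→{6}; union {1, 6}; ε-closure = {1, 2, 6}.
Read 'a': 1→{1}, 2→{6}, 6→{2, 3}; now {1, 2, 3, 6}.
Read 'a': 1→{1}, 2→{6}, 3→{4}, 6→{2, 3}; now {1, 2, 3, 4, 6}.
Read 'a': 1→{1}, 2→{6}, 3→{4}, 4→{2, 3}, 6→{2, 3}; now {1, 2, 3, 4, 6}.
Read 'a': 1→{1}, 2→{6}, 3→{4}, 4→{2, 3}, 6→{2, 3}; now {1, 2, 3, 4, 6}.
Read 'b': 1→{1}, 2→{1}, 3→∅, 4→{4}, 6→{2, 4}; union {1, 2, 4}; ε-closure = {1, 2, 4, 6}.
The final set {1, 2, 4, 6} contains the accepting states 4, 6.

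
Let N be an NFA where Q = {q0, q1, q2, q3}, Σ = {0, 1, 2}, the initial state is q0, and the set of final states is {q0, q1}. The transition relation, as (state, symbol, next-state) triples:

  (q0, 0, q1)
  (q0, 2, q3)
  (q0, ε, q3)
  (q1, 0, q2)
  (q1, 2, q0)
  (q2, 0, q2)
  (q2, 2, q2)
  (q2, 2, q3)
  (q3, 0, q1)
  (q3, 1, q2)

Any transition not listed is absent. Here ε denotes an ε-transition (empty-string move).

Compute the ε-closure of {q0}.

{q0, q3}

Begin with {q0}.
ε-move q0 → q3; add q3.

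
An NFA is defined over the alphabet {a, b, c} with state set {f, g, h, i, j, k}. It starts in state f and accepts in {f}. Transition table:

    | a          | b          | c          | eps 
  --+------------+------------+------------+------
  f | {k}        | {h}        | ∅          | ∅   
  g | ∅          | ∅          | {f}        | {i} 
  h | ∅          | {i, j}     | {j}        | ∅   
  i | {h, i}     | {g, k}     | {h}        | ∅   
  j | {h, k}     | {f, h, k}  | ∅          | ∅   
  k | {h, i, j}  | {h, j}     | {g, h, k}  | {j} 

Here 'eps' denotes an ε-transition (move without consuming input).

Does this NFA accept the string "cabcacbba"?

No

Start in {f}.
Read 'c': f→∅; now ∅.
The set is empty and remains empty for the remaining 8 symbols.
The final set ∅ contains no accepting state.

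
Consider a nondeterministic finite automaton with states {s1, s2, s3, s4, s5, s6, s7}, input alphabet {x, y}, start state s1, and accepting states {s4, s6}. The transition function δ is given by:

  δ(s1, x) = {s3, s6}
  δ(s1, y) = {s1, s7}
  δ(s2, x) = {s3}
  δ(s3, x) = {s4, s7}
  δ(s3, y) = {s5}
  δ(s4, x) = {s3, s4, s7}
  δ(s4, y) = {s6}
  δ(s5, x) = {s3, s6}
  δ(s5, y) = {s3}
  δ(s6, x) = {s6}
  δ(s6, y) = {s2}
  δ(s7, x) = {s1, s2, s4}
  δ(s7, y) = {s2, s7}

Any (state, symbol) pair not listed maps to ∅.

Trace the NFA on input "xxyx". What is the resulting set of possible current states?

{s1, s2, s3, s4, s6}

Start in {s1}.
Read 'x': s1→{s3, s6}; now {s3, s6}.
Read 'x': s3→{s4, s7}, s6→{s6}; now {s4, s6, s7}.
Read 'y': s4→{s6}, s6→{s2}, s7→{s2, s7}; now {s2, s6, s7}.
Read 'x': s2→{s3}, s6→{s6}, s7→{s1, s2, s4}; now {s1, s2, s3, s4, s6}.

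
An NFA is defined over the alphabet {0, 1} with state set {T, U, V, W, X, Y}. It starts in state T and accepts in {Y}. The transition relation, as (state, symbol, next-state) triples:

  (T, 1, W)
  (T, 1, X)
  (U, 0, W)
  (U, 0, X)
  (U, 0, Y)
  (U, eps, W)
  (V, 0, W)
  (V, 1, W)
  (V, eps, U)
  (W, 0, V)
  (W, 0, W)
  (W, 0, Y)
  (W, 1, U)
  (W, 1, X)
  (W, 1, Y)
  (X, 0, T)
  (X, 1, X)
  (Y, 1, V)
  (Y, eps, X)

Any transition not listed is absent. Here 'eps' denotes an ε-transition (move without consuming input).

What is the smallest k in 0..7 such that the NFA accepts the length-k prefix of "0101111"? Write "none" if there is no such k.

none

Start in {T}.
Read '0': T→∅; now ∅.
The set is empty and remains empty for the remaining 6 symbols.
No reachable set along the way intersects F.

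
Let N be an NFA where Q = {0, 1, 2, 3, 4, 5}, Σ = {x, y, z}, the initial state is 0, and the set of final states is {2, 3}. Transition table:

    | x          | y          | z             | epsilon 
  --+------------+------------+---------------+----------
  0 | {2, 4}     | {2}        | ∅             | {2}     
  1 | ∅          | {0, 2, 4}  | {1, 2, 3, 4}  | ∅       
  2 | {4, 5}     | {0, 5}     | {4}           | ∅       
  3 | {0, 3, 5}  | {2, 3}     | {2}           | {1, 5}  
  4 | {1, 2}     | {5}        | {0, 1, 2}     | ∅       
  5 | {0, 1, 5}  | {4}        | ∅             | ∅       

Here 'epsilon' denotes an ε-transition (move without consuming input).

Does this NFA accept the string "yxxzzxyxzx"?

Start: ε-closure({0}) = {0, 2}.
Read 'y': {0, 2} → {0, 2, 5}.
Read 'x': {0, 2, 5} → {0, 1, 2, 4, 5}.
Read 'x': {0, 1, 2, 4, 5} → {0, 1, 2, 4, 5}.
Read 'z': {0, 1, 2, 4, 5} → {0, 1, 2, 3, 4, 5}.
Read 'z': {0, 1, 2, 3, 4, 5} → {0, 1, 2, 3, 4, 5}.
Read 'x': {0, 1, 2, 3, 4, 5} → {0, 1, 2, 3, 4, 5}.
Read 'y': {0, 1, 2, 3, 4, 5} → {0, 1, 2, 3, 4, 5}.
Read 'x': {0, 1, 2, 3, 4, 5} → {0, 1, 2, 3, 4, 5}.
Read 'z': {0, 1, 2, 3, 4, 5} → {0, 1, 2, 3, 4, 5}.
Read 'x': {0, 1, 2, 3, 4, 5} → {0, 1, 2, 3, 4, 5}.
The final set {0, 1, 2, 3, 4, 5} contains the accepting states 2, 3.

Yes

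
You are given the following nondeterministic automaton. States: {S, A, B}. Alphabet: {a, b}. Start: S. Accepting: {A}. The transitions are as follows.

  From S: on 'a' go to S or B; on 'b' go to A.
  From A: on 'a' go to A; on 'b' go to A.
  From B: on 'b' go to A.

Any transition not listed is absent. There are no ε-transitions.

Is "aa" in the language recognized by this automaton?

No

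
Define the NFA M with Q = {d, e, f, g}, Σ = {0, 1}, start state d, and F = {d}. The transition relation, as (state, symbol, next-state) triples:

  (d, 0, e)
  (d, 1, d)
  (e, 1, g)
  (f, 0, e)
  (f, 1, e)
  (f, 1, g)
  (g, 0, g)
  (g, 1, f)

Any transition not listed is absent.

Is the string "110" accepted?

No

Start in {d}.
Read '1': {d} → {d}.
Read '1': {d} → {d}.
Read '0': {d} → {e}.
The final set {e} contains no accepting state.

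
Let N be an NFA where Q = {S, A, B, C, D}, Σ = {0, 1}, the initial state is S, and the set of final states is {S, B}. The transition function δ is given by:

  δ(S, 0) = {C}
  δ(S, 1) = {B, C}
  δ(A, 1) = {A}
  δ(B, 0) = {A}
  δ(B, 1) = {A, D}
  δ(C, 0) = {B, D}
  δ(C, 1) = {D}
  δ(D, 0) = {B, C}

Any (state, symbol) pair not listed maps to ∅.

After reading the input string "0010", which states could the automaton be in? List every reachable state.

Start in {S}.
Read '0': S→{C}; now {C}.
Read '0': C→{B, D}; now {B, D}.
Read '1': B→{A, D}, D→∅; now {A, D}.
Read '0': A→∅, D→{B, C}; now {B, C}.

{B, C}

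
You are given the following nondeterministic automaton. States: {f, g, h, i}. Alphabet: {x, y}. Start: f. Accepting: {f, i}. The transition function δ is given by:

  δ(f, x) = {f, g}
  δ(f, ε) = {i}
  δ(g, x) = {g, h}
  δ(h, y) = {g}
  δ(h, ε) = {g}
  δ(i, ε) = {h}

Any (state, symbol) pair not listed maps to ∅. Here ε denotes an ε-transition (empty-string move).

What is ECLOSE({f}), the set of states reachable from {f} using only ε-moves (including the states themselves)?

Begin with {f}.
ε-move f → i; add i.
ε-move i → h; add h.
ε-move h → g; add g.

{f, g, h, i}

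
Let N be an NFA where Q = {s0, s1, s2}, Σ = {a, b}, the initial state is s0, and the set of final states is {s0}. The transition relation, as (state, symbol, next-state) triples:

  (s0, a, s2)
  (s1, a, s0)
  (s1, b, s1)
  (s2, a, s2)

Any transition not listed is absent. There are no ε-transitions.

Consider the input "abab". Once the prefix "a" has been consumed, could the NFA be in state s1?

No

Start in {s0}.
Read 'a': {s0} → {s2}.
State s1 is not in {s2}.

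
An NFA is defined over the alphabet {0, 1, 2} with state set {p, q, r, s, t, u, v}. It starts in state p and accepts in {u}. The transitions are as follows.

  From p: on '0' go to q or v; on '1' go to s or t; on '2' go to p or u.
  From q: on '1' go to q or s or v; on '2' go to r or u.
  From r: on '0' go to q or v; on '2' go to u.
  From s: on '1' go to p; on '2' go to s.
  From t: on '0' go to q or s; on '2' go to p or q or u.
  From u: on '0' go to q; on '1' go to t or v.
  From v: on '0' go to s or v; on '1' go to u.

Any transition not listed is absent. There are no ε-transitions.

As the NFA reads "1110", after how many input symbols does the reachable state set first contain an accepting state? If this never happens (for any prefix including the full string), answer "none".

Start in {p}.
Read '1': p→{s, t}; now {s, t}.
Read '1': s→{p}, t→∅; now {p}.
Read '1': p→{s, t}; now {s, t}.
Read '0': s→∅, t→{q, s}; now {q, s}.
No reachable set along the way intersects F.

none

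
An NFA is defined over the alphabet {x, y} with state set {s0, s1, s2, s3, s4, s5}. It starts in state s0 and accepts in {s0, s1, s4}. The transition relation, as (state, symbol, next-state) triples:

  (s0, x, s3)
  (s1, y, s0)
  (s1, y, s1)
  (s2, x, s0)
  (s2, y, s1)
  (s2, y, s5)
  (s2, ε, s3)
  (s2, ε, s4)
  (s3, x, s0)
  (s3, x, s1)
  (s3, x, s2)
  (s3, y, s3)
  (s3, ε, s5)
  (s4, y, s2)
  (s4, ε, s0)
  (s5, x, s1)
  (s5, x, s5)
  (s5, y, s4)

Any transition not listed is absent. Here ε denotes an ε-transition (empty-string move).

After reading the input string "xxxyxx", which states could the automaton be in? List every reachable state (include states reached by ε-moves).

{s0, s1, s2, s3, s4, s5}

Start in {s0}.
Read 'x': {s0} → {s3, s5}.
Read 'x': {s3, s5} → {s0, s1, s2, s3, s4, s5}.
Read 'x': {s0, s1, s2, s3, s4, s5} → {s0, s1, s2, s3, s4, s5}.
Read 'y': {s0, s1, s2, s3, s4, s5} → {s0, s1, s2, s3, s4, s5}.
Read 'x': {s0, s1, s2, s3, s4, s5} → {s0, s1, s2, s3, s4, s5}.
Read 'x': {s0, s1, s2, s3, s4, s5} → {s0, s1, s2, s3, s4, s5}.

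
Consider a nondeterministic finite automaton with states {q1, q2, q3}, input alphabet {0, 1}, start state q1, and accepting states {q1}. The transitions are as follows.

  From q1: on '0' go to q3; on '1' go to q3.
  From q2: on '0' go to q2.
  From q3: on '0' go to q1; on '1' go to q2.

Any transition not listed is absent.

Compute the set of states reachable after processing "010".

Start in {q1}.
Read '0': q1→{q3}; now {q3}.
Read '1': q3→{q2}; now {q2}.
Read '0': q2→{q2}; now {q2}.

{q2}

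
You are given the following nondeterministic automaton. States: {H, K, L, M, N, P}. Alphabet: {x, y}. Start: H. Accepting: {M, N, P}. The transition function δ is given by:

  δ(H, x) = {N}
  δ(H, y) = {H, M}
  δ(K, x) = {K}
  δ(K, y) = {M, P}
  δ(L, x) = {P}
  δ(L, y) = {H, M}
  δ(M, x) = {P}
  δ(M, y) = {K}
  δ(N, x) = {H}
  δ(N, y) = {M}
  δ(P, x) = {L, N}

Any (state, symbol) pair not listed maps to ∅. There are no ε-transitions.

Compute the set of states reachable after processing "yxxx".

{H, N, P}

Start in {H}.
Read 'y': H→{H, M}; now {H, M}.
Read 'x': H→{N}, M→{P}; now {N, P}.
Read 'x': N→{H}, P→{L, N}; now {H, L, N}.
Read 'x': H→{N}, L→{P}, N→{H}; now {H, N, P}.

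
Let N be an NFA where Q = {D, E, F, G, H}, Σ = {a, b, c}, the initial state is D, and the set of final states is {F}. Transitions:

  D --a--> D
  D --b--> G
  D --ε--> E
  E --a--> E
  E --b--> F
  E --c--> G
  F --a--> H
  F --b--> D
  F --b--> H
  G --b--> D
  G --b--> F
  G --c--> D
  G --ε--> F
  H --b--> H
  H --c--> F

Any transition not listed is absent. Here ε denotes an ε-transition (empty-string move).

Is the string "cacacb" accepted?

No

Start: ε-closure({D}) = {D, E}.
Read 'c': {D, E} → {F, G}.
Read 'a': {F, G} → {H}.
Read 'c': {H} → {F}.
Read 'a': {F} → {H}.
Read 'c': {H} → {F}.
Read 'b': {F} → {D, E, H}.
The final set {D, E, H} contains no accepting state.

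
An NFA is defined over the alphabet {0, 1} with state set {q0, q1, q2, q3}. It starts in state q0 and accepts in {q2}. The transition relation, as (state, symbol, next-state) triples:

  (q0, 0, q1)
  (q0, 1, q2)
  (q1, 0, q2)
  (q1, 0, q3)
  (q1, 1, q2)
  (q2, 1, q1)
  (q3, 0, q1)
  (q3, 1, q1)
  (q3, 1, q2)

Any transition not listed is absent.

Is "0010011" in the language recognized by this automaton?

No

Start in {q0}.
Read '0': q0→{q1}; now {q1}.
Read '0': q1→{q2, q3}; now {q2, q3}.
Read '1': q2→{q1}, q3→{q1, q2}; now {q1, q2}.
Read '0': q1→{q2, q3}, q2→∅; now {q2, q3}.
Read '0': q2→∅, q3→{q1}; now {q1}.
Read '1': q1→{q2}; now {q2}.
Read '1': q2→{q1}; now {q1}.
The final set {q1} contains no accepting state.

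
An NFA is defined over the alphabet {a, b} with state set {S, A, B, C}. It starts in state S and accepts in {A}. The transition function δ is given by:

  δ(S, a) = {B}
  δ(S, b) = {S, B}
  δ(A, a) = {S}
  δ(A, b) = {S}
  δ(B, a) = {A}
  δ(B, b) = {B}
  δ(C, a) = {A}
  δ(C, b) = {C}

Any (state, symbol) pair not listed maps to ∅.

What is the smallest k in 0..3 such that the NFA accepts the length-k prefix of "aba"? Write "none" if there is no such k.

Start in {S}.
Read 'a': S→{B}; now {B}.
Read 'b': B→{B}; now {B}.
Read 'a': B→{A}; now {A}.
None of the earlier sets intersect F, but {A} does.

3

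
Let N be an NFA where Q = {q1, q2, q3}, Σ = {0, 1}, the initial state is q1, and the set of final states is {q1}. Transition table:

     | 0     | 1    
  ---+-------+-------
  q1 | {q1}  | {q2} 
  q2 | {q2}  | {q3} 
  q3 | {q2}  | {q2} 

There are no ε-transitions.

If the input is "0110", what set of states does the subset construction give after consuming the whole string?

{q2}

Start in {q1}.
Read '0': q1→{q1}; now {q1}.
Read '1': q1→{q2}; now {q2}.
Read '1': q2→{q3}; now {q3}.
Read '0': q3→{q2}; now {q2}.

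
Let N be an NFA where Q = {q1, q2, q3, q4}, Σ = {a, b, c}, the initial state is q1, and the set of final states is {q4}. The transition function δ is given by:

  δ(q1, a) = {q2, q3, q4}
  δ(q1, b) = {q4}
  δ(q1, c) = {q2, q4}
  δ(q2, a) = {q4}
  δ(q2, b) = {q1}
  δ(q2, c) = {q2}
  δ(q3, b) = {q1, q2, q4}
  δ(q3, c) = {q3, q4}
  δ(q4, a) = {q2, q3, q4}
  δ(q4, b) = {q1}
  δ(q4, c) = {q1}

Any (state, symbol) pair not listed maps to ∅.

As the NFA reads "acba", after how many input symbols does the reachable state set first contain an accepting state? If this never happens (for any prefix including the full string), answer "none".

1

Start in {q1}.
Read 'a': q1→{q2, q3, q4}; now {q2, q3, q4}.
None of the earlier sets intersect F, but {q2, q3, q4} does.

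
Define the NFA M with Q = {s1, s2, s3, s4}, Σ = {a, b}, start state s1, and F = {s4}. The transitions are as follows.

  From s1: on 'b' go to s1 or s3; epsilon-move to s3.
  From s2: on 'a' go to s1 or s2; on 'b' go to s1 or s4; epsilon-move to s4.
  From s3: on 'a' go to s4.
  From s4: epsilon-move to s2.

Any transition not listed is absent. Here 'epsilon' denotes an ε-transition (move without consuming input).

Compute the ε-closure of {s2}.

Begin with {s2}.
ε-move s2 → s4; add s4.

{s2, s4}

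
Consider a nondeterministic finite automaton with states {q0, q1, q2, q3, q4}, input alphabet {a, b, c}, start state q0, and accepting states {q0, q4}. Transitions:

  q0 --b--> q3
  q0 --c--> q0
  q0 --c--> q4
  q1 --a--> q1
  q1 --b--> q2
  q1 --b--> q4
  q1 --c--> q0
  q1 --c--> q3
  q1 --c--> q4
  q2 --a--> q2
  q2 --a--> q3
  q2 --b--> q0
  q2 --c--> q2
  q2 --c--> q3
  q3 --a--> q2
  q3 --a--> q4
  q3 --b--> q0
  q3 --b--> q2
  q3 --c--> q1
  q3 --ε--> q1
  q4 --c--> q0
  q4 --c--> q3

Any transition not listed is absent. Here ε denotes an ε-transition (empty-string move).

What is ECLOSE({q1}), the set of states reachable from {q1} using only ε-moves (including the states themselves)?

{q1}

Begin with {q1}.
No ε-moves leave this set, so the closure equals the set itself.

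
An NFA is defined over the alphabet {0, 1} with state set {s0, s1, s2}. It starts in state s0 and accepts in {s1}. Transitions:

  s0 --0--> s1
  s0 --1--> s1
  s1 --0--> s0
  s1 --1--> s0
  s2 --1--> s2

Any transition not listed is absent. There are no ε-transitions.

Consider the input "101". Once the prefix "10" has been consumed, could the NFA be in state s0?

Start in {s0}.
Read '1': {s0} → {s1}.
Read '0': {s1} → {s0}.
State s0 is in {s0}.

Yes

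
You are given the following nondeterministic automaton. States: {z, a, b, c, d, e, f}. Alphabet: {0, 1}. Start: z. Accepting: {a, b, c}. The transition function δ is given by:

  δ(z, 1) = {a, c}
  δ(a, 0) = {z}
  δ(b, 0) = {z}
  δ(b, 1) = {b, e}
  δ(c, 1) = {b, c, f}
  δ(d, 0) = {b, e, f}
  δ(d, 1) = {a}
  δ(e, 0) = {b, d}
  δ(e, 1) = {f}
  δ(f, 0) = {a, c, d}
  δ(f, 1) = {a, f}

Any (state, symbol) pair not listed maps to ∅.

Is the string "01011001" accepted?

No

Start in {z}.
Read '0': {z} → ∅.
The set is empty and remains empty for the remaining 7 symbols.
The final set ∅ contains no accepting state.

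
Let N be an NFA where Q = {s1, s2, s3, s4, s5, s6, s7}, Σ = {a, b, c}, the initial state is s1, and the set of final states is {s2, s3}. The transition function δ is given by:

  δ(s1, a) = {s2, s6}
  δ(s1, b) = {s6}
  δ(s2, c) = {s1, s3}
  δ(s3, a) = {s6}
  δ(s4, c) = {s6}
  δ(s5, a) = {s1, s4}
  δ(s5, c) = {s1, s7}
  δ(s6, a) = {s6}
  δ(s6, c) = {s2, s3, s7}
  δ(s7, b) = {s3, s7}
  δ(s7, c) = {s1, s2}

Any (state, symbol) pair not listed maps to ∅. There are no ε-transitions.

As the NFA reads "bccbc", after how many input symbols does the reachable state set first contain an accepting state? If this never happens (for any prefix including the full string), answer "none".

2

Start in {s1}.
Read 'b': s1→{s6}; now {s6}.
Read 'c': s6→{s2, s3, s7}; now {s2, s3, s7}.
None of the earlier sets intersect F, but {s2, s3, s7} does.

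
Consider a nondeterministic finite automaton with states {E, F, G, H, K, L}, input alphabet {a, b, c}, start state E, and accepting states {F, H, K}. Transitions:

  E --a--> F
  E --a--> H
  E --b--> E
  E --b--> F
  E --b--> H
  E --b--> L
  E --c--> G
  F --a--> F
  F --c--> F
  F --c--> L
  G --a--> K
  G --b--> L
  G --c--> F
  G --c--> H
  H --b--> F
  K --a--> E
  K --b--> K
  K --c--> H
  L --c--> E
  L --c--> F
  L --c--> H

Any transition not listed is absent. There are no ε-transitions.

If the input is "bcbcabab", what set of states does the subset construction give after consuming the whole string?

Start in {E}.
Read 'b': {E} → {E, F, H, L}.
Read 'c': {E, F, H, L} → {E, F, G, H, L}.
Read 'b': {E, F, G, H, L} → {E, F, H, L}.
Read 'c': {E, F, H, L} → {E, F, G, H, L}.
Read 'a': {E, F, G, H, L} → {F, H, K}.
Read 'b': {F, H, K} → {F, K}.
Read 'a': {F, K} → {E, F}.
Read 'b': {E, F} → {E, F, H, L}.

{E, F, H, L}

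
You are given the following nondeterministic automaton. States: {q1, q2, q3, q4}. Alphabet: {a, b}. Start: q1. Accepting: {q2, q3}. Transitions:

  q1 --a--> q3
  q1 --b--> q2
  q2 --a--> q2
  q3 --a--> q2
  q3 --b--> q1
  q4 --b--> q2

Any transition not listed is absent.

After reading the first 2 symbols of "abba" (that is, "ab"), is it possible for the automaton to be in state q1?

Start in {q1}.
Read 'a': q1→{q3}; now {q3}.
Read 'b': q3→{q1}; now {q1}.
State q1 is in {q1}.

Yes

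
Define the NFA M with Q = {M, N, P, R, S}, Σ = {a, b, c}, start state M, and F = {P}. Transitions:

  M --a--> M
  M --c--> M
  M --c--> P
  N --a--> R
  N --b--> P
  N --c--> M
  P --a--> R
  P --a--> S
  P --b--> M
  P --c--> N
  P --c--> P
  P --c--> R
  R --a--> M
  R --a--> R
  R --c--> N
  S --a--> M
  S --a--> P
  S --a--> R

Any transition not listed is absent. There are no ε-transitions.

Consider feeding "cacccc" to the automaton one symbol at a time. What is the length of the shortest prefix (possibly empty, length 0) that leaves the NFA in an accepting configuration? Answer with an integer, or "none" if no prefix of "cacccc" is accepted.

Start in {M}.
Read 'c': {M} → {M, P}.
None of the earlier sets intersect F, but {M, P} does.

1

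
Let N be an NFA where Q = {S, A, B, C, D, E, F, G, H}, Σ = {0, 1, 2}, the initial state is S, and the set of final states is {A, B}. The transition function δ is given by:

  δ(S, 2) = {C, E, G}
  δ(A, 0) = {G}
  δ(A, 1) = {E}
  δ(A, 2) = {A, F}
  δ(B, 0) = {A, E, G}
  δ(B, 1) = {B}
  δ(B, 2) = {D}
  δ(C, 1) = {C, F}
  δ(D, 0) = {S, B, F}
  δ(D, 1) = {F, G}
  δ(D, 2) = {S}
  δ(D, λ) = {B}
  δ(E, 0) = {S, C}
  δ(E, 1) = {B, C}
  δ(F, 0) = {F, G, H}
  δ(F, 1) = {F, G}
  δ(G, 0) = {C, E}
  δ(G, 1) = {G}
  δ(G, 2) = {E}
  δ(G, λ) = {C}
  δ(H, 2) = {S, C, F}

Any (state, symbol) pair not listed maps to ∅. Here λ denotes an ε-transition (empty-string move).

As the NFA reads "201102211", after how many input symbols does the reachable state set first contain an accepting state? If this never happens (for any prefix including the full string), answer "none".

Start in {S}.
Read '2': S→{C, E, G}; now {C, E, G}.
Read '0': C→∅, E→{S, C}, G→{C, E}; now {S, C, E}.
Read '1': S→∅, C→{C, F}, E→{B, C}; now {B, C, F}.
None of the earlier sets intersect F, but {B, C, F} does.

3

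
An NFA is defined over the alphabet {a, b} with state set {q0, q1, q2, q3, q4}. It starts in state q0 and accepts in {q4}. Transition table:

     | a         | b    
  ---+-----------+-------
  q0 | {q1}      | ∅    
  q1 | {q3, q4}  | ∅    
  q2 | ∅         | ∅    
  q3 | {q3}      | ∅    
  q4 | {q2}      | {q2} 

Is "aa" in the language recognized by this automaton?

Yes

Start in {q0}.
Read 'a': q0→{q1}; now {q1}.
Read 'a': q1→{q3, q4}; now {q3, q4}.
The final set {q3, q4} contains the accepting state q4.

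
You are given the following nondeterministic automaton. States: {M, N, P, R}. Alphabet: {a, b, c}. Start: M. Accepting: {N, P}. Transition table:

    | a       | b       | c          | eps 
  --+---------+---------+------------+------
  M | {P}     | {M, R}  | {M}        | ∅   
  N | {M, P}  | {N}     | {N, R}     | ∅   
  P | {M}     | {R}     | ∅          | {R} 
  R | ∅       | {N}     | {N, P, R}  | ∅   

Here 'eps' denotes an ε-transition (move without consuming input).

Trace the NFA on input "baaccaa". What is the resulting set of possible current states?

Start in {M}.
Read 'b': {M} → {M, R}.
Read 'a': {M, R} → {P, R}.
Read 'a': {P, R} → {M}.
Read 'c': {M} → {M}.
Read 'c': {M} → {M}.
Read 'a': {M} → {P, R}.
Read 'a': {P, R} → {M}.

{M}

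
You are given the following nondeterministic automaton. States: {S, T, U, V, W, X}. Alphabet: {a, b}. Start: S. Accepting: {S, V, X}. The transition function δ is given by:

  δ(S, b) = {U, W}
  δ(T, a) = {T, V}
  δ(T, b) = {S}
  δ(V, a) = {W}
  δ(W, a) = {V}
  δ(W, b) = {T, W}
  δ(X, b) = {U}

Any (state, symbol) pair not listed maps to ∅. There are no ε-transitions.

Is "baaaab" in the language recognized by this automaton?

No

Start in {S}.
Read 'b': {S} → {U, W}.
Read 'a': {U, W} → {V}.
Read 'a': {V} → {W}.
Read 'a': {W} → {V}.
Read 'a': {V} → {W}.
Read 'b': {W} → {T, W}.
The final set {T, W} contains no accepting state.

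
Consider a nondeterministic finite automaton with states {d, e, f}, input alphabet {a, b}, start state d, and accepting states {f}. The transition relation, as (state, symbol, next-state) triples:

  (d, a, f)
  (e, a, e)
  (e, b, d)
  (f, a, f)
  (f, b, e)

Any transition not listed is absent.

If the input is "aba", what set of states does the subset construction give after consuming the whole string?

Start in {d}.
Read 'a': d→{f}; now {f}.
Read 'b': f→{e}; now {e}.
Read 'a': e→{e}; now {e}.

{e}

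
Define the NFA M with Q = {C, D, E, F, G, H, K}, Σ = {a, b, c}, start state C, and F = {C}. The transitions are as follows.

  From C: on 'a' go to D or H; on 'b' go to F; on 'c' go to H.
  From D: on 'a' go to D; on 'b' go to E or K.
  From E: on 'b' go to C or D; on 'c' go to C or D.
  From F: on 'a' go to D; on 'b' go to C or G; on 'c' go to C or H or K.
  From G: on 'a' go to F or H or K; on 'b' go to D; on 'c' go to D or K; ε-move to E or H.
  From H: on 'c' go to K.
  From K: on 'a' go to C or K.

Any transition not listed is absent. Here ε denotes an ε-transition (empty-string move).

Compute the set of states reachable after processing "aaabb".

Start in {C}.
Read 'a': {C} → {D, H}.
Read 'a': {D, H} → {D}.
Read 'a': {D} → {D}.
Read 'b': {D} → {E, K}.
Read 'b': {E, K} → {C, D}.

{C, D}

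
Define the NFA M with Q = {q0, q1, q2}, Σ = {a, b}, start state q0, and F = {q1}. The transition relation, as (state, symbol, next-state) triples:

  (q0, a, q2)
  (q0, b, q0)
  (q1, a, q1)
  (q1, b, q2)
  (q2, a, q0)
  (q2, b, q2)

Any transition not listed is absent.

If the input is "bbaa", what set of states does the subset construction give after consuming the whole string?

Start in {q0}.
Read 'b': q0→{q0}; now {q0}.
Read 'b': q0→{q0}; now {q0}.
Read 'a': q0→{q2}; now {q2}.
Read 'a': q2→{q0}; now {q0}.

{q0}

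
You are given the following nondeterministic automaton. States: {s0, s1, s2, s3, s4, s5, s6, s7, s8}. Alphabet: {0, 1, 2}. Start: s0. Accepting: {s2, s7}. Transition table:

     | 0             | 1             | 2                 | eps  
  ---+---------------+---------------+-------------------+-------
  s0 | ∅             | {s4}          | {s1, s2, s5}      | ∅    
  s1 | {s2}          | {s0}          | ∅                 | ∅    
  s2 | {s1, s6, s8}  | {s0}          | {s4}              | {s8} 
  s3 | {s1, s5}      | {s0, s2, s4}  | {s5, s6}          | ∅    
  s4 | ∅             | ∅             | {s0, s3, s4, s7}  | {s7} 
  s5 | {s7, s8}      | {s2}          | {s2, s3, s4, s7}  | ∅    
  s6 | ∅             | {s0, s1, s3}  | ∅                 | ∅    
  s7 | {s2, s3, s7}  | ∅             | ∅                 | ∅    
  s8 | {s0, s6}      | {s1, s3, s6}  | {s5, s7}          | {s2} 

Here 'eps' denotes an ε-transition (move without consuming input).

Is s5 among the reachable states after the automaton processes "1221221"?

No

Start in {s0}.
Read '1': s0→{s4}; union {s4}; ε-closure = {s4, s7}.
Read '2': s4→{s0, s3, s4, s7}, s7→∅; now {s0, s3, s4, s7}.
Read '2': s0→{s1, s2, s5}, s3→{s5, s6}, s4→{s0, s3, s4, s7}, s7→∅; union {s0, s1, s2, s3, s4, s5, s6, s7}; ε-closure = {s0, s1, s2, s3, s4, s5, s6, s7, s8}.
Read '1': s0→{s4}, s1→{s0}, s2→{s0}, s3→{s0, s2, s4}, s4→∅, s5→{s2}, s6→{s0, s1, s3}, s7→∅, s8→{s1, s3, s6}; union {s0, s1, s2, s3, s4, s6}; ε-closure = {s0, s1, s2, s3, s4, s6, s7, s8}.
Read '2': s0→{s1, s2, s5}, s1→∅, s2→{s4}, s3→{s5, s6}, s4→{s0, s3, s4, s7}, s6→∅, s7→∅, s8→{s5, s7}; union {s0, s1, s2, s3, s4, s5, s6, s7}; ε-closure = {s0, s1, s2, s3, s4, s5, s6, s7, s8}.
Read '2': s0→{s1, s2, s5}, s1→∅, s2→{s4}, s3→{s5, s6}, s4→{s0, s3, s4, s7}, s5→{s2, s3, s4, s7}, s6→∅, s7→∅, s8→{s5, s7}; union {s0, s1, s2, s3, s4, s5, s6, s7}; ε-closure = {s0, s1, s2, s3, s4, s5, s6, s7, s8}.
Read '1': s0→{s4}, s1→{s0}, s2→{s0}, s3→{s0, s2, s4}, s4→∅, s5→{s2}, s6→{s0, s1, s3}, s7→∅, s8→{s1, s3, s6}; union {s0, s1, s2, s3, s4, s6}; ε-closure = {s0, s1, s2, s3, s4, s6, s7, s8}.
State s5 is not in {s0, s1, s2, s3, s4, s6, s7, s8}.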